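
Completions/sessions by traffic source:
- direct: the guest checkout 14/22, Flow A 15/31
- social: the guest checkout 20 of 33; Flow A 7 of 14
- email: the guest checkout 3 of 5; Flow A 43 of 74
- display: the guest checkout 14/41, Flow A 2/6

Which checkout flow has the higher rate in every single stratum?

the guest checkout

Direct: the guest checkout 14/22 = 63.6%, Flow A 15/31 = 48.4% → the guest checkout
Social: the guest checkout 20/33 = 60.6%, Flow A 7/14 = 50.0% → the guest checkout
Email: the guest checkout 3/5 = 60.0%, Flow A 43/74 = 58.1% → the guest checkout
Display: the guest checkout 14/41 = 34.1%, Flow A 2/6 = 33.3% → the guest checkout
The guest checkout has the higher rate in all 4 groups.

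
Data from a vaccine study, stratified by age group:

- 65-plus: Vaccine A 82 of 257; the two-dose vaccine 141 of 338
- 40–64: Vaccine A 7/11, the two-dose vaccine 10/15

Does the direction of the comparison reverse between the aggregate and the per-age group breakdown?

No

65-plus: Vaccine A 82/257 = 31.9%, the two-dose vaccine 141/338 = 41.7% → the two-dose vaccine
40–64: Vaccine A 7/11 = 63.6%, the two-dose vaccine 10/15 = 66.7% → the two-dose vaccine
Overall: Vaccine A 89/268 = 33.2%, the two-dose vaccine 151/353 = 42.8% → the two-dose vaccine
The two-dose vaccine wins overall and in every age group — no reversal.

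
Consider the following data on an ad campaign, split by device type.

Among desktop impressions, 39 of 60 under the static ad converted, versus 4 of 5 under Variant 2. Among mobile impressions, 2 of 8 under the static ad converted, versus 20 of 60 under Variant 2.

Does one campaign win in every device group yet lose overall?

Yes

Desktop: the static ad 39/60 = 65.0%, Variant 2 4/5 = 80.0% → Variant 2
Mobile: the static ad 2/8 = 25.0%, Variant 2 20/60 = 33.3% → Variant 2
Overall: the static ad 41/68 = 60.3%, Variant 2 24/65 = 36.9% → the static ad
Variant 2 wins each device group but the static ad wins overall — the comparison reverses. Variant 2's impressions skew toward mobile, which has a lower base rate.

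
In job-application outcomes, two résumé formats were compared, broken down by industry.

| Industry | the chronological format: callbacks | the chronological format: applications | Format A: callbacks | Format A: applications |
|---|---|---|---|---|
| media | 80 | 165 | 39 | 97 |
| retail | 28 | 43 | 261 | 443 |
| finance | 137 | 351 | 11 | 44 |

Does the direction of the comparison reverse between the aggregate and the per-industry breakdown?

Yes

Media: the chronological format 80/165 = 48.5%, Format A 39/97 = 40.2% → the chronological format
Retail: the chronological format 28/43 = 65.1%, Format A 261/443 = 58.9% → the chronological format
Finance: the chronological format 137/351 = 39.0%, Format A 11/44 = 25.0% → the chronological format
Overall: the chronological format 245/559 = 43.8%, Format A 311/584 = 53.3% → Format A
The chronological format wins each industry group but Format A wins overall — the comparison reverses. The chronological format's applications skew toward finance, which has a lower base rate.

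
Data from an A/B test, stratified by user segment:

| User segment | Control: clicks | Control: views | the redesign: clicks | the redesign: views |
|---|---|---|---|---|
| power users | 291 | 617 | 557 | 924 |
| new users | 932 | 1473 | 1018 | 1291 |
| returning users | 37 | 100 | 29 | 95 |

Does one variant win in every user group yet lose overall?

Power users: Control 291/617 = 47.2%, the redesign 557/924 = 60.3% → the redesign
New users: Control 932/1473 = 63.3%, the redesign 1018/1291 = 78.9% → the redesign
Returning users: Control 37/100 = 37.0%, the redesign 29/95 = 30.5% → Control
Overall: Control 1260/2190 = 57.5%, the redesign 1604/2310 = 69.4% → the redesign
Neither sweeps: Control wins 1 of 3 groups, the redesign wins 2. The redesign wins overall but not every group — no Simpson reversal.

No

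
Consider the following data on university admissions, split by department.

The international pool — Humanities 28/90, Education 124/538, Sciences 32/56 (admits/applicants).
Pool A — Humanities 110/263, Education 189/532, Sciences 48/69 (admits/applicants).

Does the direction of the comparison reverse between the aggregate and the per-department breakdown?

Humanities: the international pool 28/90 = 31.1%, Pool A 110/263 = 41.8% → Pool A
Education: the international pool 124/538 = 23.0%, Pool A 189/532 = 35.5% → Pool A
Sciences: the international pool 32/56 = 57.1%, Pool A 48/69 = 69.6% → Pool A
Overall: the international pool 184/684 = 26.9%, Pool A 347/864 = 40.2% → Pool A
Pool A wins overall and in every department group — no reversal.

No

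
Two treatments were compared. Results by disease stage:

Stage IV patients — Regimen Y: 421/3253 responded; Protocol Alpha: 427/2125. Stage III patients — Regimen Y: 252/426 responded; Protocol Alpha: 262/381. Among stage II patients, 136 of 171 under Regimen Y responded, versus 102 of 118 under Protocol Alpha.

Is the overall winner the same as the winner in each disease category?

Stage IV: Regimen Y 421/3253 = 12.9%, Protocol Alpha 427/2125 = 20.1% → Protocol Alpha
Stage III: Regimen Y 252/426 = 59.2%, Protocol Alpha 262/381 = 68.8% → Protocol Alpha
Stage II: Regimen Y 136/171 = 79.5%, Protocol Alpha 102/118 = 86.4% → Protocol Alpha
Overall: Regimen Y 809/3850 = 21.0%, Protocol Alpha 791/2624 = 30.1% → Protocol Alpha
Protocol Alpha wins overall and in every disease group — no reversal.

Yes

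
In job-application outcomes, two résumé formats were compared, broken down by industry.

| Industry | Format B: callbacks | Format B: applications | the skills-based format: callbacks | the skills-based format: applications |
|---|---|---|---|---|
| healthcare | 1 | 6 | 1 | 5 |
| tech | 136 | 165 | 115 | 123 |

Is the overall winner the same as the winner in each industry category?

Healthcare: Format B 1/6 = 16.7%, the skills-based format 1/5 = 20.0% → the skills-based format
Tech: Format B 136/165 = 82.4%, the skills-based format 115/123 = 93.5% → the skills-based format
Overall: Format B 137/171 = 80.1%, the skills-based format 116/128 = 90.6% → the skills-based format
The skills-based format wins overall and in every industry group — no reversal.

Yes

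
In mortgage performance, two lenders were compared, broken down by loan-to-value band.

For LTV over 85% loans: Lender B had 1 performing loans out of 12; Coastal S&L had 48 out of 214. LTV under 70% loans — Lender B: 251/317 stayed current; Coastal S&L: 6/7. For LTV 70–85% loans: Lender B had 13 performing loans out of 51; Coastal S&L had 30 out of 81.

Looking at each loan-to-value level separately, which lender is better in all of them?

LTV over 85%: Lender B 1/12 = 8.3%, Coastal S&L 48/214 = 22.4% → Coastal S&L
LTV under 70%: Lender B 251/317 = 79.2%, Coastal S&L 6/7 = 85.7% → Coastal S&L
LTV 70–85%: Lender B 13/51 = 25.5%, Coastal S&L 30/81 = 37.0% → Coastal S&L
Coastal S&L has the higher rate in all 3 groups.

Coastal S&L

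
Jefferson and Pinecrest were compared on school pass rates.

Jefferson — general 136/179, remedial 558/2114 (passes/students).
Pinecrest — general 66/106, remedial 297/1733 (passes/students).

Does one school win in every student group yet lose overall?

General: Jefferson 136/179 = 76.0%, Pinecrest 66/106 = 62.3% → Jefferson
Remedial: Jefferson 558/2114 = 26.4%, Pinecrest 297/1733 = 17.1% → Jefferson
Overall: Jefferson 694/2293 = 30.3%, Pinecrest 363/1839 = 19.7% → Jefferson
Jefferson wins overall and in every student group — no reversal.

No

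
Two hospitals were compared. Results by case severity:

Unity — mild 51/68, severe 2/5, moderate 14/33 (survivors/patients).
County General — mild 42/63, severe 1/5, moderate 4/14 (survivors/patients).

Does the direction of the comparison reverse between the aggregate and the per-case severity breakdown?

Mild: Unity 51/68 = 75.0%, County General 42/63 = 66.7% → Unity
Severe: Unity 2/5 = 40.0%, County General 1/5 = 20.0% → Unity
Moderate: Unity 14/33 = 42.4%, County General 4/14 = 28.6% → Unity
Overall: Unity 67/106 = 63.2%, County General 47/82 = 57.3% → Unity
Unity wins overall and in every case group — no reversal.

No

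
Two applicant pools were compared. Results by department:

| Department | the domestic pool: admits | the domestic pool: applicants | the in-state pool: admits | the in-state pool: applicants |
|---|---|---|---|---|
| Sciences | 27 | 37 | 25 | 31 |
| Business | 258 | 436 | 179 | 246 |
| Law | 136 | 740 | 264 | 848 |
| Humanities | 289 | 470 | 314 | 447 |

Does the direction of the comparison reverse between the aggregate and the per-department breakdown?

No

Sciences: the domestic pool 27/37 = 73.0%, the in-state pool 25/31 = 80.6% → the in-state pool
Business: the domestic pool 258/436 = 59.2%, the in-state pool 179/246 = 72.8% → the in-state pool
Law: the domestic pool 136/740 = 18.4%, the in-state pool 264/848 = 31.1% → the in-state pool
Humanities: the domestic pool 289/470 = 61.5%, the in-state pool 314/447 = 70.2% → the in-state pool
Overall: the domestic pool 710/1683 = 42.2%, the in-state pool 782/1572 = 49.7% → the in-state pool
The in-state pool wins overall and in every department group — no reversal.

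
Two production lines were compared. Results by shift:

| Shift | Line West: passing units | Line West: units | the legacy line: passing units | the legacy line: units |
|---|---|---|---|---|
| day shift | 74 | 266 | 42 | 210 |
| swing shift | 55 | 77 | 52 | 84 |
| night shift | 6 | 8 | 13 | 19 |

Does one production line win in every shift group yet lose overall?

Day shift: Line West 74/266 = 27.8%, the legacy line 42/210 = 20.0% → Line West
Swing shift: Line West 55/77 = 71.4%, the legacy line 52/84 = 61.9% → Line West
Night shift: Line West 6/8 = 75.0%, the legacy line 13/19 = 68.4% → Line West
Overall: Line West 135/351 = 38.5%, the legacy line 107/313 = 34.2% → Line West
Line West wins overall and in every shift group — no reversal.

No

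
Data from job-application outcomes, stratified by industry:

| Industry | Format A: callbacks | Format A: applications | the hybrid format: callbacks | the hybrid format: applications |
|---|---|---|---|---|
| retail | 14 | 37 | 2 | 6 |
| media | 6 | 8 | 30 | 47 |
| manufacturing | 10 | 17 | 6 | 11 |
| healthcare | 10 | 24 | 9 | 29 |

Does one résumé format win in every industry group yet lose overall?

Yes

Retail: Format A 14/37 = 37.8%, the hybrid format 2/6 = 33.3% → Format A
Media: Format A 6/8 = 75.0%, the hybrid format 30/47 = 63.8% → Format A
Manufacturing: Format A 10/17 = 58.8%, the hybrid format 6/11 = 54.5% → Format A
Healthcare: Format A 10/24 = 41.7%, the hybrid format 9/29 = 31.0% → Format A
Overall: Format A 40/86 = 46.5%, the hybrid format 47/93 = 50.5% → the hybrid format
Format A wins each industry group but the hybrid format wins overall — the comparison reverses. Format A's applications skew toward retail, which has a lower base rate.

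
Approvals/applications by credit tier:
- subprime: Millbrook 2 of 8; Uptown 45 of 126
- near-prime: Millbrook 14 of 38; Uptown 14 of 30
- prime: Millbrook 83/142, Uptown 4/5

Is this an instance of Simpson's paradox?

Subprime: Millbrook 2/8 = 25.0%, Uptown 45/126 = 35.7% → Uptown
Near-prime: Millbrook 14/38 = 36.8%, Uptown 14/30 = 46.7% → Uptown
Prime: Millbrook 83/142 = 58.5%, Uptown 4/5 = 80.0% → Uptown
Overall: Millbrook 99/188 = 52.7%, Uptown 63/161 = 39.1% → Millbrook
Uptown wins each credit group but Millbrook wins overall — the comparison reverses. Uptown's applications skew toward subprime, which has a lower base rate.

Yes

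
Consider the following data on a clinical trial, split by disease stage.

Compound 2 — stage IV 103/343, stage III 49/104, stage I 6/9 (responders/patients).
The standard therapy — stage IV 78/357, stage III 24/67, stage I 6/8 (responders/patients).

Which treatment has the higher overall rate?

Stage IV: Compound 2 103/343 = 30.0%, the standard therapy 78/357 = 21.8% → Compound 2
Stage III: Compound 2 49/104 = 47.1%, the standard therapy 24/67 = 35.8% → Compound 2
Stage I: Compound 2 6/9 = 66.7%, the standard therapy 6/8 = 75.0% → the standard therapy
Overall: Compound 2 158/456 = 34.6%, the standard therapy 108/432 = 25.0% → Compound 2
(Neither sweeps every disease group, but Compound 2 has the higher pooled rate.)

Compound 2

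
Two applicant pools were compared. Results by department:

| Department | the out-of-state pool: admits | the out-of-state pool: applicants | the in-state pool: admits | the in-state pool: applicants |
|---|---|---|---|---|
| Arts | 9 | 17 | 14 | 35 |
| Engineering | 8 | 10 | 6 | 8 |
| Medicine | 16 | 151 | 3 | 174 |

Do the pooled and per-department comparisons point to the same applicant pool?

Yes

Arts: the out-of-state pool 9/17 = 52.9%, the in-state pool 14/35 = 40.0% → the out-of-state pool
Engineering: the out-of-state pool 8/10 = 80.0%, the in-state pool 6/8 = 75.0% → the out-of-state pool
Medicine: the out-of-state pool 16/151 = 10.6%, the in-state pool 3/174 = 1.7% → the out-of-state pool
Overall: the out-of-state pool 33/178 = 18.5%, the in-state pool 23/217 = 10.6% → the out-of-state pool
The out-of-state pool wins overall and in every department group — no reversal.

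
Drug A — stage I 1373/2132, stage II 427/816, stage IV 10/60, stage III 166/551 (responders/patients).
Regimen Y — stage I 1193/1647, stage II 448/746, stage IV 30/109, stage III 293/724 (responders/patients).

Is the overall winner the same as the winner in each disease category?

Yes

Stage I: Drug A 1373/2132 = 64.4%, Regimen Y 1193/1647 = 72.4% → Regimen Y
Stage II: Drug A 427/816 = 52.3%, Regimen Y 448/746 = 60.1% → Regimen Y
Stage IV: Drug A 10/60 = 16.7%, Regimen Y 30/109 = 27.5% → Regimen Y
Stage III: Drug A 166/551 = 30.1%, Regimen Y 293/724 = 40.5% → Regimen Y
Overall: Drug A 1976/3559 = 55.5%, Regimen Y 1964/3226 = 60.9% → Regimen Y
Regimen Y wins overall and in every disease group — no reversal.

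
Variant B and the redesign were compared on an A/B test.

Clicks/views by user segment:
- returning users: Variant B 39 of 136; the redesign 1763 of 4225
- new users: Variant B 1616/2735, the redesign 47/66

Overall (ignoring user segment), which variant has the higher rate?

Variant B

Returning users: Variant B 39/136 = 28.7%, the redesign 1763/4225 = 41.7% → the redesign
New users: Variant B 1616/2735 = 59.1%, the redesign 47/66 = 71.2% → the redesign
Overall: Variant B 1655/2871 = 57.6%, the redesign 1810/4291 = 42.2% → Variant B
(The redesign wins every user group but Variant B wins overall — the redesign's views skew toward the low-rate returning users group.)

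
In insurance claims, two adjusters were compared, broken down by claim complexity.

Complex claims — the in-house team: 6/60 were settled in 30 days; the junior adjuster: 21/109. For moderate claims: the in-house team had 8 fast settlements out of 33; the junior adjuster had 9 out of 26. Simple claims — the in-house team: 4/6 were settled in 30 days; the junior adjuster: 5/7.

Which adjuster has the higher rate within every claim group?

the junior adjuster

Complex: the in-house team 6/60 = 10.0%, the junior adjuster 21/109 = 19.3% → the junior adjuster
Moderate: the in-house team 8/33 = 24.2%, the junior adjuster 9/26 = 34.6% → the junior adjuster
Simple: the in-house team 4/6 = 66.7%, the junior adjuster 5/7 = 71.4% → the junior adjuster
The junior adjuster has the higher rate in all 3 groups.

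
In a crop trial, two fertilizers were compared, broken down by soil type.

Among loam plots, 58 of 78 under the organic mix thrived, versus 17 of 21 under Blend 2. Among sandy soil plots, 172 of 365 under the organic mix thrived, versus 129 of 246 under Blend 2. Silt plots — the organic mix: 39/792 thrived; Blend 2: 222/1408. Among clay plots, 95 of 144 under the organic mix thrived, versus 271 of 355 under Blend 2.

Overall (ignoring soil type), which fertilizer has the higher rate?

Blend 2

Loam: the organic mix 58/78 = 74.4%, Blend 2 17/21 = 81.0% → Blend 2
Sandy soil: the organic mix 172/365 = 47.1%, Blend 2 129/246 = 52.4% → Blend 2
Silt: the organic mix 39/792 = 4.9%, Blend 2 222/1408 = 15.8% → Blend 2
Clay: the organic mix 95/144 = 66.0%, Blend 2 271/355 = 76.3% → Blend 2
Overall: the organic mix 364/1379 = 26.4%, Blend 2 639/2030 = 31.5% → Blend 2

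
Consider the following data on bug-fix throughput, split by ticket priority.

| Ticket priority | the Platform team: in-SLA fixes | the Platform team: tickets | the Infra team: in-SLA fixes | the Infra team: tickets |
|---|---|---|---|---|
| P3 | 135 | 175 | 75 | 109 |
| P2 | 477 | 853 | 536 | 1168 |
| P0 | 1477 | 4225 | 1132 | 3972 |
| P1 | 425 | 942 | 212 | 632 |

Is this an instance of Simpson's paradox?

No

P3: the Platform team 135/175 = 77.1%, the Infra team 75/109 = 68.8% → the Platform team
P2: the Platform team 477/853 = 55.9%, the Infra team 536/1168 = 45.9% → the Platform team
P0: the Platform team 1477/4225 = 35.0%, the Infra team 1132/3972 = 28.5% → the Platform team
P1: the Platform team 425/942 = 45.1%, the Infra team 212/632 = 33.5% → the Platform team
Overall: the Platform team 2514/6195 = 40.6%, the Infra team 1955/5881 = 33.2% → the Platform team
The Platform team wins overall and in every ticket group — no reversal.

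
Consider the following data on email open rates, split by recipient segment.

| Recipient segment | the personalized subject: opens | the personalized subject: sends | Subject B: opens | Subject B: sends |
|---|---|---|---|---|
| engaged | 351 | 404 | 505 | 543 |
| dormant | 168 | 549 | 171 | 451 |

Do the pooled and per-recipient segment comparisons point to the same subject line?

Yes

Engaged: the personalized subject 351/404 = 86.9%, Subject B 505/543 = 93.0% → Subject B
Dormant: the personalized subject 168/549 = 30.6%, Subject B 171/451 = 37.9% → Subject B
Overall: the personalized subject 519/953 = 54.5%, Subject B 676/994 = 68.0% → Subject B
Subject B wins overall and in every recipient group — no reversal.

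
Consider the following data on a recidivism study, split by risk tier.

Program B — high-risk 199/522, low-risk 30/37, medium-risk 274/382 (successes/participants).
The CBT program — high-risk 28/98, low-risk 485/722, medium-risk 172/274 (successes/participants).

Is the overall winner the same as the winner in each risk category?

No

High-risk: Program B 199/522 = 38.1%, the CBT program 28/98 = 28.6% → Program B
Low-risk: Program B 30/37 = 81.1%, the CBT program 485/722 = 67.2% → Program B
Medium-risk: Program B 274/382 = 71.7%, the CBT program 172/274 = 62.8% → Program B
Overall: Program B 503/941 = 53.5%, the CBT program 685/1094 = 62.6% → the CBT program
Program B wins each risk group but the CBT program wins overall — the comparison reverses. Program B's participants skew toward high-risk, which has a lower base rate.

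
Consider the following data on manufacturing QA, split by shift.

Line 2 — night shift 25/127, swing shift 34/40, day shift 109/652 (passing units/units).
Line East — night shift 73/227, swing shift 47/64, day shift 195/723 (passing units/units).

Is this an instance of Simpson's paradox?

Night shift: Line 2 25/127 = 19.7%, Line East 73/227 = 32.2% → Line East
Swing shift: Line 2 34/40 = 85.0%, Line East 47/64 = 73.4% → Line 2
Day shift: Line 2 109/652 = 16.7%, Line East 195/723 = 27.0% → Line East
Overall: Line 2 168/819 = 20.5%, Line East 315/1014 = 31.1% → Line East
Neither sweeps: Line 2 wins 1 of 3 groups, Line East wins 2. Line East wins overall but not every group — no Simpson reversal.

No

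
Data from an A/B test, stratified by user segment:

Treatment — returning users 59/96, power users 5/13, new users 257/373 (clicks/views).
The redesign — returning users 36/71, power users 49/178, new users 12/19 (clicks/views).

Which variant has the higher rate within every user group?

Treatment

Returning users: Treatment 59/96 = 61.5%, the redesign 36/71 = 50.7% → Treatment
Power users: Treatment 5/13 = 38.5%, the redesign 49/178 = 27.5% → Treatment
New users: Treatment 257/373 = 68.9%, the redesign 12/19 = 63.2% → Treatment
Treatment has the higher rate in all 3 groups.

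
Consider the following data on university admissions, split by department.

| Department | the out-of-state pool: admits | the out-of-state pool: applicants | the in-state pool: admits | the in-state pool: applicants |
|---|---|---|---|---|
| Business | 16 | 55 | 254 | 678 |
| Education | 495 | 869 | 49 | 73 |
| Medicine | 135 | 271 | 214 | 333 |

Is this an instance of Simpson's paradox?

Business: the out-of-state pool 16/55 = 29.1%, the in-state pool 254/678 = 37.5% → the in-state pool
Education: the out-of-state pool 495/869 = 57.0%, the in-state pool 49/73 = 67.1% → the in-state pool
Medicine: the out-of-state pool 135/271 = 49.8%, the in-state pool 214/333 = 64.3% → the in-state pool
Overall: the out-of-state pool 646/1195 = 54.1%, the in-state pool 517/1084 = 47.7% → the out-of-state pool
The in-state pool wins each department group but the out-of-state pool wins overall — the comparison reverses. The in-state pool's applicants skew toward Business, which has a lower base rate.

Yes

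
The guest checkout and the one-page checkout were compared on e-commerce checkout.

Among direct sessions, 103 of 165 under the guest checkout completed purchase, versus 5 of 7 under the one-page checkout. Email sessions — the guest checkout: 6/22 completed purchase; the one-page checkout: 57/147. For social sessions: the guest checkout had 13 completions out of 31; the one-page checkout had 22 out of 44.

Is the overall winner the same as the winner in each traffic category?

Direct: the guest checkout 103/165 = 62.4%, the one-page checkout 5/7 = 71.4% → the one-page checkout
Email: the guest checkout 6/22 = 27.3%, the one-page checkout 57/147 = 38.8% → the one-page checkout
Social: the guest checkout 13/31 = 41.9%, the one-page checkout 22/44 = 50.0% → the one-page checkout
Overall: the guest checkout 122/218 = 56.0%, the one-page checkout 84/198 = 42.4% → the guest checkout
The one-page checkout wins each traffic group but the guest checkout wins overall — the comparison reverses. The one-page checkout's sessions skew toward email, which has a lower base rate.

No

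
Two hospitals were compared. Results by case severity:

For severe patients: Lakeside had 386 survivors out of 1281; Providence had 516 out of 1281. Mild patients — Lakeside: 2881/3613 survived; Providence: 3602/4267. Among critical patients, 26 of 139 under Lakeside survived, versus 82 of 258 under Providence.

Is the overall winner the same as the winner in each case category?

Severe: Lakeside 386/1281 = 30.1%, Providence 516/1281 = 40.3% → Providence
Mild: Lakeside 2881/3613 = 79.7%, Providence 3602/4267 = 84.4% → Providence
Critical: Lakeside 26/139 = 18.7%, Providence 82/258 = 31.8% → Providence
Overall: Lakeside 3293/5033 = 65.4%, Providence 4200/5806 = 72.3% → Providence
Providence wins overall and in every case group — no reversal.

Yes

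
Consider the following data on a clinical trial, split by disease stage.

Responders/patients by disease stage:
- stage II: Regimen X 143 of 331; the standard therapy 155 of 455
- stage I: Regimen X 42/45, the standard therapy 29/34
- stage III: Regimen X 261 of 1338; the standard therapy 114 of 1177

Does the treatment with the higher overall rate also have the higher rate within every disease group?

Stage II: Regimen X 143/331 = 43.2%, the standard therapy 155/455 = 34.1% → Regimen X
Stage I: Regimen X 42/45 = 93.3%, the standard therapy 29/34 = 85.3% → Regimen X
Stage III: Regimen X 261/1338 = 19.5%, the standard therapy 114/1177 = 9.7% → Regimen X
Overall: Regimen X 446/1714 = 26.0%, the standard therapy 298/1666 = 17.9% → Regimen X
Regimen X wins overall and in every disease group — no reversal.

Yes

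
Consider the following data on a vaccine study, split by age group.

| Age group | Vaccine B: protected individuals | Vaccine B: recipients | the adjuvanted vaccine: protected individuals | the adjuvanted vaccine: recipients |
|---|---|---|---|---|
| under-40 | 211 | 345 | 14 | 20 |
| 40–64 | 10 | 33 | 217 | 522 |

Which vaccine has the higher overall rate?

Vaccine B

Under-40: Vaccine B 211/345 = 61.2%, the adjuvanted vaccine 14/20 = 70.0% → the adjuvanted vaccine
40–64: Vaccine B 10/33 = 30.3%, the adjuvanted vaccine 217/522 = 41.6% → the adjuvanted vaccine
Overall: Vaccine B 221/378 = 58.5%, the adjuvanted vaccine 231/542 = 42.6% → Vaccine B
(The adjuvanted vaccine wins every age group but Vaccine B wins overall — the adjuvanted vaccine's recipients skew toward the low-rate 40–64 group.)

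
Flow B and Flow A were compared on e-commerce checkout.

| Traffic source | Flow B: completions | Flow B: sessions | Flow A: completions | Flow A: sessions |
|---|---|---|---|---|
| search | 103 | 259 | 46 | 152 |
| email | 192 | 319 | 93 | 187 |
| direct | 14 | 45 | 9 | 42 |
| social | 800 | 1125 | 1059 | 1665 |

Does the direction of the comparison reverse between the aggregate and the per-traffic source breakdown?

Search: Flow B 103/259 = 39.8%, Flow A 46/152 = 30.3% → Flow B
Email: Flow B 192/319 = 60.2%, Flow A 93/187 = 49.7% → Flow B
Direct: Flow B 14/45 = 31.1%, Flow A 9/42 = 21.4% → Flow B
Social: Flow B 800/1125 = 71.1%, Flow A 1059/1665 = 63.6% → Flow B
Overall: Flow B 1109/1748 = 63.4%, Flow A 1207/2046 = 59.0% → Flow B
Flow B wins overall and in every traffic group — no reversal.

No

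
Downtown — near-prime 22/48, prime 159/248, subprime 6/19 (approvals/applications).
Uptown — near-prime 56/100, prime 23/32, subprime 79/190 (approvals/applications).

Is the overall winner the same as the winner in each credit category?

Near-prime: Downtown 22/48 = 45.8%, Uptown 56/100 = 56.0% → Uptown
Prime: Downtown 159/248 = 64.1%, Uptown 23/32 = 71.9% → Uptown
Subprime: Downtown 6/19 = 31.6%, Uptown 79/190 = 41.6% → Uptown
Overall: Downtown 187/315 = 59.4%, Uptown 158/322 = 49.1% → Downtown
Uptown wins each credit group but Downtown wins overall — the comparison reverses. Uptown's applications skew toward subprime, which has a lower base rate.

No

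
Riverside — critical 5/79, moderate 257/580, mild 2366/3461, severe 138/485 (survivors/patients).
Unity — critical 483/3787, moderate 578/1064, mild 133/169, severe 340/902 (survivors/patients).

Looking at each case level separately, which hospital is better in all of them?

Unity

Critical: Riverside 5/79 = 6.3%, Unity 483/3787 = 12.8% → Unity
Moderate: Riverside 257/580 = 44.3%, Unity 578/1064 = 54.3% → Unity
Mild: Riverside 2366/3461 = 68.4%, Unity 133/169 = 78.7% → Unity
Severe: Riverside 138/485 = 28.5%, Unity 340/902 = 37.7% → Unity
Unity has the higher rate in all 4 groups.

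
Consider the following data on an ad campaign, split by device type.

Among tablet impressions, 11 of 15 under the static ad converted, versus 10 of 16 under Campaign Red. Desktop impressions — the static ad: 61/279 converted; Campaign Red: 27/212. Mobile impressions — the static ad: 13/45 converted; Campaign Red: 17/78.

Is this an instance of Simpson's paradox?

Tablet: the static ad 11/15 = 73.3%, Campaign Red 10/16 = 62.5% → the static ad
Desktop: the static ad 61/279 = 21.9%, Campaign Red 27/212 = 12.7% → the static ad
Mobile: the static ad 13/45 = 28.9%, Campaign Red 17/78 = 21.8% → the static ad
Overall: the static ad 85/339 = 25.1%, Campaign Red 54/306 = 17.6% → the static ad
The static ad wins overall and in every device group — no reversal.

No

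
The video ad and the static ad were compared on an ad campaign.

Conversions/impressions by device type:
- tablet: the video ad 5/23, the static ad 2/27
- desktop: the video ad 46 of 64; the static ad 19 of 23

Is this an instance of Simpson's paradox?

No

Tablet: the video ad 5/23 = 21.7%, the static ad 2/27 = 7.4% → the video ad
Desktop: the video ad 46/64 = 71.9%, the static ad 19/23 = 82.6% → the static ad
Overall: the video ad 51/87 = 58.6%, the static ad 21/50 = 42.0% → the video ad
Neither sweeps: the video ad wins 1 of 2 groups, the static ad wins 1. The video ad wins overall but not every group — no Simpson reversal.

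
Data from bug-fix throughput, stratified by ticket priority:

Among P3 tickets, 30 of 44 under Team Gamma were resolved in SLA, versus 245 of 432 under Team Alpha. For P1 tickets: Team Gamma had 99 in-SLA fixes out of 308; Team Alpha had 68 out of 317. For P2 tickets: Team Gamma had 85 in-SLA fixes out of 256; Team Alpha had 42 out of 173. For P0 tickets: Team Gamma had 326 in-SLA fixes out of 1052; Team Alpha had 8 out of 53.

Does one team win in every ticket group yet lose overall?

Yes

P3: Team Gamma 30/44 = 68.2%, Team Alpha 245/432 = 56.7% → Team Gamma
P1: Team Gamma 99/308 = 32.1%, Team Alpha 68/317 = 21.5% → Team Gamma
P2: Team Gamma 85/256 = 33.2%, Team Alpha 42/173 = 24.3% → Team Gamma
P0: Team Gamma 326/1052 = 31.0%, Team Alpha 8/53 = 15.1% → Team Gamma
Overall: Team Gamma 540/1660 = 32.5%, Team Alpha 363/975 = 37.2% → Team Alpha
Team Gamma wins each ticket group but Team Alpha wins overall — the comparison reverses. Team Gamma's tickets skew toward P0, which has a lower base rate.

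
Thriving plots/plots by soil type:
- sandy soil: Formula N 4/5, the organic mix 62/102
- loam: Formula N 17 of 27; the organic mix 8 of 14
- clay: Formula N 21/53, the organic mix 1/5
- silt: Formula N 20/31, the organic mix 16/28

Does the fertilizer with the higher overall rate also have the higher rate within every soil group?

No

Sandy soil: Formula N 4/5 = 80.0%, the organic mix 62/102 = 60.8% → Formula N
Loam: Formula N 17/27 = 63.0%, the organic mix 8/14 = 57.1% → Formula N
Clay: Formula N 21/53 = 39.6%, the organic mix 1/5 = 20.0% → Formula N
Silt: Formula N 20/31 = 64.5%, the organic mix 16/28 = 57.1% → Formula N
Overall: Formula N 62/116 = 53.4%, the organic mix 87/149 = 58.4% → the organic mix
Formula N wins each soil group but the organic mix wins overall — the comparison reverses. Formula N's plots skew toward clay, which has a lower base rate.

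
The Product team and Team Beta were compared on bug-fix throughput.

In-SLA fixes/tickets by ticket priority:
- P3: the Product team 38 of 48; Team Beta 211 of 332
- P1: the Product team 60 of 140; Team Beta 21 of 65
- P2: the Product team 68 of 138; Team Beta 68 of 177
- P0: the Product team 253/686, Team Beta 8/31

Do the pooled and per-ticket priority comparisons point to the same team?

No

P3: the Product team 38/48 = 79.2%, Team Beta 211/332 = 63.6% → the Product team
P1: the Product team 60/140 = 42.9%, Team Beta 21/65 = 32.3% → the Product team
P2: the Product team 68/138 = 49.3%, Team Beta 68/177 = 38.4% → the Product team
P0: the Product team 253/686 = 36.9%, Team Beta 8/31 = 25.8% → the Product team
Overall: the Product team 419/1012 = 41.4%, Team Beta 308/605 = 50.9% → Team Beta
The Product team wins each ticket group but Team Beta wins overall — the comparison reverses. The Product team's tickets skew toward P0, which has a lower base rate.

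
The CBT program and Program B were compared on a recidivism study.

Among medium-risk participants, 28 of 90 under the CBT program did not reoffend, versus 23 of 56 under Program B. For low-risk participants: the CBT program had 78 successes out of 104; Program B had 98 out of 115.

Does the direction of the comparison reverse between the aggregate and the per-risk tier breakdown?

Medium-risk: the CBT program 28/90 = 31.1%, Program B 23/56 = 41.1% → Program B
Low-risk: the CBT program 78/104 = 75.0%, Program B 98/115 = 85.2% → Program B
Overall: the CBT program 106/194 = 54.6%, Program B 121/171 = 70.8% → Program B
Program B wins overall and in every risk group — no reversal.

No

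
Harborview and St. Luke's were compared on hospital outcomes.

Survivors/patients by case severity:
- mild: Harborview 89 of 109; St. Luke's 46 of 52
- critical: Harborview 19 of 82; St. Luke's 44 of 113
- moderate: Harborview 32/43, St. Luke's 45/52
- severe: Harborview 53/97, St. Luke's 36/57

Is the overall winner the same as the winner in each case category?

Yes

Mild: Harborview 89/109 = 81.7%, St. Luke's 46/52 = 88.5% → St. Luke's
Critical: Harborview 19/82 = 23.2%, St. Luke's 44/113 = 38.9% → St. Luke's
Moderate: Harborview 32/43 = 74.4%, St. Luke's 45/52 = 86.5% → St. Luke's
Severe: Harborview 53/97 = 54.6%, St. Luke's 36/57 = 63.2% → St. Luke's
Overall: Harborview 193/331 = 58.3%, St. Luke's 171/274 = 62.4% → St. Luke's
St. Luke's wins overall and in every case group — no reversal.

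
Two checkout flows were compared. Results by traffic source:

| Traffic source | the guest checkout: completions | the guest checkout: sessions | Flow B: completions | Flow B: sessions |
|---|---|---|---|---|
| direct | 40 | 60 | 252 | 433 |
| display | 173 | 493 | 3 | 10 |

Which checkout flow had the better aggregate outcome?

Direct: the guest checkout 40/60 = 66.7%, Flow B 252/433 = 58.2% → the guest checkout
Display: the guest checkout 173/493 = 35.1%, Flow B 3/10 = 30.0% → the guest checkout
Overall: the guest checkout 213/553 = 38.5%, Flow B 255/443 = 57.6% → Flow B
(The guest checkout wins every traffic group but Flow B wins overall — the guest checkout's sessions skew toward the low-rate display group.)

Flow B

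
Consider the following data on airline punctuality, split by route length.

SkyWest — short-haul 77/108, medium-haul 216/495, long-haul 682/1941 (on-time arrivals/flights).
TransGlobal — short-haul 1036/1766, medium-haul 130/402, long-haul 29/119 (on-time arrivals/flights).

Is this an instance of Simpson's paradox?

Yes

Short-haul: SkyWest 77/108 = 71.3%, TransGlobal 1036/1766 = 58.7% → SkyWest
Medium-haul: SkyWest 216/495 = 43.6%, TransGlobal 130/402 = 32.3% → SkyWest
Long-haul: SkyWest 682/1941 = 35.1%, TransGlobal 29/119 = 24.4% → SkyWest
Overall: SkyWest 975/2544 = 38.3%, TransGlobal 1195/2287 = 52.3% → TransGlobal
SkyWest wins each route group but TransGlobal wins overall — the comparison reverses. SkyWest's flights skew toward long-haul, which has a lower base rate.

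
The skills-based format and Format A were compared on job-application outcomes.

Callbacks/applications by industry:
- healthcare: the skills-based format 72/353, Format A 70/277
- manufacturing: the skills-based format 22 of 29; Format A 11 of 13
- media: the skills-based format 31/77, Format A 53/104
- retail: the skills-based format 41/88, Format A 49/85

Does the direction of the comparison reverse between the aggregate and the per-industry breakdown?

Healthcare: the skills-based format 72/353 = 20.4%, Format A 70/277 = 25.3% → Format A
Manufacturing: the skills-based format 22/29 = 75.9%, Format A 11/13 = 84.6% → Format A
Media: the skills-based format 31/77 = 40.3%, Format A 53/104 = 51.0% → Format A
Retail: the skills-based format 41/88 = 46.6%, Format A 49/85 = 57.6% → Format A
Overall: the skills-based format 166/547 = 30.3%, Format A 183/479 = 38.2% → Format A
Format A wins overall and in every industry group — no reversal.

No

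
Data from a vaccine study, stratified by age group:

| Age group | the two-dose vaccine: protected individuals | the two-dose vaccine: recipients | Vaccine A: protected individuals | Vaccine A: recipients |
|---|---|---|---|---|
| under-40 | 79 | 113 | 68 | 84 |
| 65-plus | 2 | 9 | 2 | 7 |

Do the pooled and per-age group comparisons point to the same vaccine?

Under-40: the two-dose vaccine 79/113 = 69.9%, Vaccine A 68/84 = 81.0% → Vaccine A
65-plus: the two-dose vaccine 2/9 = 22.2%, Vaccine A 2/7 = 28.6% → Vaccine A
Overall: the two-dose vaccine 81/122 = 66.4%, Vaccine A 70/91 = 76.9% → Vaccine A
Vaccine A wins overall and in every age group — no reversal.

Yes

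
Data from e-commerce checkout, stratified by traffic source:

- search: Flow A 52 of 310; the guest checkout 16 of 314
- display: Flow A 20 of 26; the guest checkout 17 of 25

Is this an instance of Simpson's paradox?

No

Search: Flow A 52/310 = 16.8%, the guest checkout 16/314 = 5.1% → Flow A
Display: Flow A 20/26 = 76.9%, the guest checkout 17/25 = 68.0% → Flow A
Overall: Flow A 72/336 = 21.4%, the guest checkout 33/339 = 9.7% → Flow A
Flow A wins overall and in every traffic group — no reversal.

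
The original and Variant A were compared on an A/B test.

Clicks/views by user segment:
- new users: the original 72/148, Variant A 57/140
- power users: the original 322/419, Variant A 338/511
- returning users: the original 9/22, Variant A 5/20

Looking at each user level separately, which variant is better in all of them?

New users: the original 72/148 = 48.6%, Variant A 57/140 = 40.7% → the original
Power users: the original 322/419 = 76.8%, Variant A 338/511 = 66.1% → the original
Returning users: the original 9/22 = 40.9%, Variant A 5/20 = 25.0% → the original
The original has the higher rate in all 3 groups.

the original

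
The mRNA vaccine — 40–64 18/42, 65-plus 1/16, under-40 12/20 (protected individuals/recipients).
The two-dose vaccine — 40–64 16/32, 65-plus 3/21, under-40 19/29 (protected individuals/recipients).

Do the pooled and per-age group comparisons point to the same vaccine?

40–64: the mRNA vaccine 18/42 = 42.9%, the two-dose vaccine 16/32 = 50.0% → the two-dose vaccine
65-plus: the mRNA vaccine 1/16 = 6.2%, the two-dose vaccine 3/21 = 14.3% → the two-dose vaccine
Under-40: the mRNA vaccine 12/20 = 60.0%, the two-dose vaccine 19/29 = 65.5% → the two-dose vaccine
Overall: the mRNA vaccine 31/78 = 39.7%, the two-dose vaccine 38/82 = 46.3% → the two-dose vaccine
The two-dose vaccine wins overall and in every age group — no reversal.

Yes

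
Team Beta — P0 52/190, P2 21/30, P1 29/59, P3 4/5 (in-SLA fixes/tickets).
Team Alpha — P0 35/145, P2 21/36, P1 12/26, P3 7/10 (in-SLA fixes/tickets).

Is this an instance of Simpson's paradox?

P0: Team Beta 52/190 = 27.4%, Team Alpha 35/145 = 24.1% → Team Beta
P2: Team Beta 21/30 = 70.0%, Team Alpha 21/36 = 58.3% → Team Beta
P1: Team Beta 29/59 = 49.2%, Team Alpha 12/26 = 46.2% → Team Beta
P3: Team Beta 4/5 = 80.0%, Team Alpha 7/10 = 70.0% → Team Beta
Overall: Team Beta 106/284 = 37.3%, Team Alpha 75/217 = 34.6% → Team Beta
Team Beta wins overall and in every ticket group — no reversal.

No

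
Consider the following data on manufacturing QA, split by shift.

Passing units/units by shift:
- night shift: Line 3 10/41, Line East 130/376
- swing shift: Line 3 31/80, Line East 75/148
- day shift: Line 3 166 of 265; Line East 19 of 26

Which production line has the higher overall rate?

Night shift: Line 3 10/41 = 24.4%, Line East 130/376 = 34.6% → Line East
Swing shift: Line 3 31/80 = 38.8%, Line East 75/148 = 50.7% → Line East
Day shift: Line 3 166/265 = 62.6%, Line East 19/26 = 73.1% → Line East
Overall: Line 3 207/386 = 53.6%, Line East 224/550 = 40.7% → Line 3
(Line East wins every shift group but Line 3 wins overall — Line East's units skew toward the low-rate night shift group.)

Line 3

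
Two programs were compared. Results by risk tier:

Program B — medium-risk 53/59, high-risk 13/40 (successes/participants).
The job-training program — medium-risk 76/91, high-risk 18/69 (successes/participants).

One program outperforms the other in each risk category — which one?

Medium-risk: Program B 53/59 = 89.8%, the job-training program 76/91 = 83.5% → Program B
High-risk: Program B 13/40 = 32.5%, the job-training program 18/69 = 26.1% → Program B
Program B has the higher rate in both groups.

Program B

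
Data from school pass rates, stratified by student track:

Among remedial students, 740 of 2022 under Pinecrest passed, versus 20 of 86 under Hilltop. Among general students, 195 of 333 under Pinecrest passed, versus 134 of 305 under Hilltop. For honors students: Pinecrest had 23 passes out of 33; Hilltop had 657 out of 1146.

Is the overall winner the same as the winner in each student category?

Remedial: Pinecrest 740/2022 = 36.6%, Hilltop 20/86 = 23.3% → Pinecrest
General: Pinecrest 195/333 = 58.6%, Hilltop 134/305 = 43.9% → Pinecrest
Honors: Pinecrest 23/33 = 69.7%, Hilltop 657/1146 = 57.3% → Pinecrest
Overall: Pinecrest 958/2388 = 40.1%, Hilltop 811/1537 = 52.8% → Hilltop
Pinecrest wins each student group but Hilltop wins overall — the comparison reverses. Pinecrest's students skew toward remedial, which has a lower base rate.

No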